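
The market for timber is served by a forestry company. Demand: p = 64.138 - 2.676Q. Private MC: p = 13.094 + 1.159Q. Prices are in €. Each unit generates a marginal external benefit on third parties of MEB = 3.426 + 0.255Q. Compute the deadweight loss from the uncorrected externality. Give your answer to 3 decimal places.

Market equilibrium (private): 13.094 + 1.159Q = 64.138 - 2.676Q → Q_m = 13.3100.
Social marginal cost = private MC − MEB = 9.668 + 0.904Q.
Set SMC = demand: 9.668 + 0.904Q = 64.138 - 2.676Q → Q* = 15.2151.
Between Q* and Q_m the wedge demand − SMC runs linearly from 0 to MEB(Q_m), so the loss is a triangle.
DWL = ½ × 1.9051 × 6.8201 = 6.4965.

DWL = €6.496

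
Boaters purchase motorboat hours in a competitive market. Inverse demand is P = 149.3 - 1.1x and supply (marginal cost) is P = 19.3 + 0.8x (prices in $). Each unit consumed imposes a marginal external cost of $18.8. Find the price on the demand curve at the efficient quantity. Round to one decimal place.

Social marginal benefit = demand − MEC = 130.5 - 1.1x.
Set SMB = MC: 130.5 - 1.1x = 19.3 + 0.8x → x* = 58.5263.
Consumer price on the demand curve at x*: 149.3 − 1.1×58.5263 = 84.9211.

P = $84.9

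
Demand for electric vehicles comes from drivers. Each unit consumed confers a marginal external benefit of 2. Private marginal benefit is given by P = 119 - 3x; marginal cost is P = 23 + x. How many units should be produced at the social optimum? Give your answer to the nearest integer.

x* = 25

Social marginal benefit = demand + MEB = 121 - 3x.
Set SMB = MC: 121 - 3x = 23 + x → x* = 24.5000.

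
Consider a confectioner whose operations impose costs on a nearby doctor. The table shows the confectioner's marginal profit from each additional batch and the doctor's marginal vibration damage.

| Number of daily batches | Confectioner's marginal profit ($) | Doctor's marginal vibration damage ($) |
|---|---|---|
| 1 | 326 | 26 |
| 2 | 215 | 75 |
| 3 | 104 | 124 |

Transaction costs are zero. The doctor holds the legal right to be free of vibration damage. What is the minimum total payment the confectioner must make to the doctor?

Efficient level: marginal profit ≥ marginal vibration damage through level 2, so k* = 2.
With the doctor holding the right, the confectioner must at least compensate total damage at k*: 26 + 75 = 101.

$101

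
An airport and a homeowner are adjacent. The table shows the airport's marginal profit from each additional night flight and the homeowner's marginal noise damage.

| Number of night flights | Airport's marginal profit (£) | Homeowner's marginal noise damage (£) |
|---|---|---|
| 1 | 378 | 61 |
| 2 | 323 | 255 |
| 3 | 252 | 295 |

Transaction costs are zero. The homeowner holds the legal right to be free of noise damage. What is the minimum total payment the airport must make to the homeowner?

£316

Efficient level: marginal profit ≥ marginal noise damage through level 2, so k* = 2.
With the homeowner holding the right, the airport must at least compensate total damage at k*: 61 + 255 = 316.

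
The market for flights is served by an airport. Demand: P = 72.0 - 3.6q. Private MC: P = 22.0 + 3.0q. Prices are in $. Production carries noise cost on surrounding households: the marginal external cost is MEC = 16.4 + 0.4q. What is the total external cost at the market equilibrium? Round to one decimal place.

$135.7

Market equilibrium (private): 22.0 + 3.0q = 72.0 - 3.6q → q_m = 7.5758.
Total external cost = ∫₀^{q_m} (16.4 + 0.4q) dq = 16.4×7.5758 + ½×0.4×7.5758² = 135.7217.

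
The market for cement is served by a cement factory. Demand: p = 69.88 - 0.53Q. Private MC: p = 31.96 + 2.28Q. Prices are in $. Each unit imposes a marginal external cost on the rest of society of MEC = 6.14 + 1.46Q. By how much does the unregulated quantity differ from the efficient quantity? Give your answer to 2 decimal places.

6.05 units

Market equilibrium (private): 31.96 + 2.28Q = 69.88 - 0.53Q → Q_m = 13.4947.
Social marginal cost = private MC + MEC = 38.10 + 3.74Q.
Set SMC = demand: 38.10 + 3.74Q = 69.88 - 0.53Q → Q* = 7.4426.
Gap = |13.4947 − 7.4426| = 6.0521.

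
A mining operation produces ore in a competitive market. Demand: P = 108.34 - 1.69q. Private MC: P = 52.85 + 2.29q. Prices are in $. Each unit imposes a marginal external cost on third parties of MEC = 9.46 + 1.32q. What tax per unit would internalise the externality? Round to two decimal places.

Social marginal cost = private MC + MEC = 62.31 + 3.61q.
Set SMC = demand: 62.31 + 3.61q = 108.34 - 1.69q → q* = 8.6849.
The Pigouvian tax equals MEC at q*: 9.46 + 1.32×8.6849 = 20.9241.

tax = $20.92 per unit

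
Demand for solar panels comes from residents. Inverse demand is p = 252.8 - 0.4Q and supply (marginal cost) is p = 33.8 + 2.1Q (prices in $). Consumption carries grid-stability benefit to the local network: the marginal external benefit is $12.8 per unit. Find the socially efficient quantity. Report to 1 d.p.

Social marginal benefit = demand + MEB = 265.6 - 0.4Q.
Set SMB = MC: 265.6 - 0.4Q = 33.8 + 2.1Q → Q* = 92.7200.

Q* = 92.7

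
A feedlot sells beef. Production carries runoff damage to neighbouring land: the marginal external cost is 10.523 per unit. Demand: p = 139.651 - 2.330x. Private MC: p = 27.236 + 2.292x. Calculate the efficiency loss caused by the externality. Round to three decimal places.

Market equilibrium (private): 27.236 + 2.292x = 139.651 - 2.330x → x_m = 24.3217.
Social marginal cost = private MC + MEC = 37.759 + 2.292x.
Set SMC = demand: 37.759 + 2.292x = 139.651 - 2.330x → x* = 22.0450.
Height of the DWL triangle at x_m is SMC(x_m) − demand(x_m) = MEC(x_m) = 10.5230.
DWL = ½ × 2.2767 × 10.5230 = 11.9789.

DWL = 11.979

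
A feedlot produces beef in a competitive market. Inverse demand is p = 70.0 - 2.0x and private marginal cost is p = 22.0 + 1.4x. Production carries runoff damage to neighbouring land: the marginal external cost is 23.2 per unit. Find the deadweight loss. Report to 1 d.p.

DWL = 79.2

Market equilibrium (private): 22.0 + 1.4x = 70.0 - 2.0x → x_m = 14.1176.
Social marginal cost = private MC + MEC = 45.2 + 1.4x.
Set SMC = demand: 45.2 + 1.4x = 70.0 - 2.0x → x* = 7.2941.
Height of the DWL triangle at x_m is SMC(x_m) − demand(x_m) = MEC(x_m) = 23.2000.
DWL = ½ × 6.8235 × 23.2000 = 79.1526.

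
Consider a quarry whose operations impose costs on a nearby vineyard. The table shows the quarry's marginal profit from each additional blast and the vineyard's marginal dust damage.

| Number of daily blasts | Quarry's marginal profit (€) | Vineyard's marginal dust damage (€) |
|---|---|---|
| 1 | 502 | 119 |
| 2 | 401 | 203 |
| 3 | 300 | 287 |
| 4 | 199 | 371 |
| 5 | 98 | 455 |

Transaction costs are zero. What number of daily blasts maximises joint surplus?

3

Bargaining reaches the level where marginal profit last exceeds marginal dust damage.
That holds through level 3 (300 ≥ 287) but not at 4 (199 < 371).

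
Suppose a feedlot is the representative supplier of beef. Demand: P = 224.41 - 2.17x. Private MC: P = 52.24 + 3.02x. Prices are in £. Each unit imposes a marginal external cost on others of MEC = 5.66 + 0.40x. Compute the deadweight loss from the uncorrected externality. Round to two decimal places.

Market equilibrium (private): 52.24 + 3.02x = 224.41 - 2.17x → x_m = 33.1734.
Social marginal cost = private MC + MEC = 57.90 + 3.42x.
Set SMC = demand: 57.90 + 3.42x = 224.41 - 2.17x → x* = 29.7871.
The loss is the area between SMC and demand from x* to x_m; with linear curves that's a triangle of height MEC(x_m).
DWL = ½ × 3.3863 × 18.9294 = 32.0503.

DWL = £32.05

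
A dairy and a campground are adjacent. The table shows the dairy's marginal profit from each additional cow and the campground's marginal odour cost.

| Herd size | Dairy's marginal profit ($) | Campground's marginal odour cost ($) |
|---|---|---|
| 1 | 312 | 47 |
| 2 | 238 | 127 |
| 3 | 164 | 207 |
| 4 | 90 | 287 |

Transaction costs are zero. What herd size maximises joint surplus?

2

Bargaining reaches the level where marginal profit last exceeds marginal odour cost.
That holds through level 2 (238 ≥ 127) but not at 3 (164 < 207).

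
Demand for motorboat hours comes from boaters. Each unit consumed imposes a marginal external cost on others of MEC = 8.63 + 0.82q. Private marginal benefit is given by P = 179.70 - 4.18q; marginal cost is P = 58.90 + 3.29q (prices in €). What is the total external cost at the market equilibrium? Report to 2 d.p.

Market equilibrium (private): 58.90 + 3.29q = 179.70 - 4.18q → q_m = 16.1714.
Total external cost = ∫₀^{q_m} (8.63 + 0.82q) dq = 8.63×16.1714 + ½×0.82×16.1714² = 246.7800.

€246.78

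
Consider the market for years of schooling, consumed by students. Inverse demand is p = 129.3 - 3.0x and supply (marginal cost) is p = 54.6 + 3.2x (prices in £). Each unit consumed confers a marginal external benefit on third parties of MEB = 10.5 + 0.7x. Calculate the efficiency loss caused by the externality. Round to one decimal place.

Market equilibrium (private): 54.6 + 3.2x = 129.3 - 3.0x → x_m = 12.0484.
Social marginal benefit = demand + MEB = 139.8 - 2.3x.
Set SMB = MC: 139.8 - 2.3x = 54.6 + 3.2x → x* = 15.4909.
The welfare-loss triangle has base |x_m − x*| and height MEB(x_m) (the vertical gap between SMB and MC is zero at x* and MEB at x_m).
DWL = ½ × 3.4425 × 18.9339 = 32.5900.

DWL = £32.6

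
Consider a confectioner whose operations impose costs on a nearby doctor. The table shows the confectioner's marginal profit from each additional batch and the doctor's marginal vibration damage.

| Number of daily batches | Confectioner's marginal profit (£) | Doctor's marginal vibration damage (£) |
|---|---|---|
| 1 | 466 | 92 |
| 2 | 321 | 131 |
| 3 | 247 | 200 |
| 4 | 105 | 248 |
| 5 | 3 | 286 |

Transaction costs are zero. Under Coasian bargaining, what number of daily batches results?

3

Bargaining reaches the level where marginal profit last exceeds marginal vibration damage.
That holds through level 3 (247 ≥ 200) but not at 4 (105 < 248).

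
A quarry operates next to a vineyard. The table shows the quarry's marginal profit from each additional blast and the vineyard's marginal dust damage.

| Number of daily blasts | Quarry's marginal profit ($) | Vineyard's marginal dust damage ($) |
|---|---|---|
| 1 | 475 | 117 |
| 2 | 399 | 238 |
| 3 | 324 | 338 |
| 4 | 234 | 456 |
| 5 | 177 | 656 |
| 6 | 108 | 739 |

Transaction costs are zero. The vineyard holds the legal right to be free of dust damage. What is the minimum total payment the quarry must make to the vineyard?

Efficient level: marginal profit ≥ marginal dust damage through level 2, so k* = 2.
With the vineyard holding the right, the quarry must at least compensate total damage at k*: 117 + 238 = 355.

$355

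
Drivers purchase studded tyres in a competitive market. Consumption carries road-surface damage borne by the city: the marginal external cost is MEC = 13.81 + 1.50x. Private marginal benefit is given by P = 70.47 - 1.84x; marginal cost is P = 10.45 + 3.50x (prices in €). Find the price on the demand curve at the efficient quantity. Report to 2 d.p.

Social marginal benefit = demand − MEC = 56.66 - 3.34x.
Set SMB = MC: 56.66 - 3.34x = 10.45 + 3.50x → x* = 6.7558.
Consumer price on the demand curve at x*: 70.47 − 1.84×6.7558 = 58.0393.

P = €58.04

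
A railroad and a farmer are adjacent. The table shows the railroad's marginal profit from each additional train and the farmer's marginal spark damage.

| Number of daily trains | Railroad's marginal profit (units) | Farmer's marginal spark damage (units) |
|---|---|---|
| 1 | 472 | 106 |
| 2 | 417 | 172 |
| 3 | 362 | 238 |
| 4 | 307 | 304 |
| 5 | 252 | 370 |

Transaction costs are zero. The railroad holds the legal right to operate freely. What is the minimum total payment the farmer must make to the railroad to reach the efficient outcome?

Left alone the railroad would choose level 5 (marginal profit stays positive).
Efficient level: k* = 4 (marginal profit ≥ marginal spark damage through 4).
The farmer must at least cover the railroad's forgone profit from cutting 5→4: 252 = 252.

252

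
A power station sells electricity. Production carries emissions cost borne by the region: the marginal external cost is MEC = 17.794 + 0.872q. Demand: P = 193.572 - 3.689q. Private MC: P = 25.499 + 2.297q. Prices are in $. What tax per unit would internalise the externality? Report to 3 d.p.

tax = $36.902 per unit

Social marginal cost = private MC + MEC = 43.293 + 3.169q.
Set SMC = demand: 43.293 + 3.169q = 193.572 - 3.689q → q* = 21.9129.
The Pigouvian tax equals MEC at q*: 17.794 + 0.872×21.9129 = 36.9020.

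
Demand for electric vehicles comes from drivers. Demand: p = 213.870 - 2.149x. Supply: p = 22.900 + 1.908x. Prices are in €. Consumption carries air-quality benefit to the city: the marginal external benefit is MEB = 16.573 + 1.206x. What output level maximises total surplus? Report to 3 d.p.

Social marginal benefit = demand + MEB = 230.443 - 0.943x.
Set SMB = MC: 230.443 - 0.943x = 22.900 + 1.908x → x* = 72.7966.

x* = 72.797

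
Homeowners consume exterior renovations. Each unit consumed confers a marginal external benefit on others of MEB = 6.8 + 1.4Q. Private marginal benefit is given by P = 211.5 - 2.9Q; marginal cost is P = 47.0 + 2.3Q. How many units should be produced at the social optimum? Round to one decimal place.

Q* = 45.1

Social marginal benefit = demand + MEB = 218.3 - 1.5Q.
Set SMB = MC: 218.3 - 1.5Q = 47.0 + 2.3Q → Q* = 45.0789.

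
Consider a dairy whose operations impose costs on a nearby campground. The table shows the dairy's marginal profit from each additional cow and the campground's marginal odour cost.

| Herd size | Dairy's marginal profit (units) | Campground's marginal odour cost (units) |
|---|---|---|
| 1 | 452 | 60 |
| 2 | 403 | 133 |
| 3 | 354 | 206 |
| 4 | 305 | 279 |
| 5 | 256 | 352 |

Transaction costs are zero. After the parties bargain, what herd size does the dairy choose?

4

Bargaining reaches the level where marginal profit last exceeds marginal odour cost.
That holds through level 4 (305 ≥ 279) but not at 5 (256 < 352).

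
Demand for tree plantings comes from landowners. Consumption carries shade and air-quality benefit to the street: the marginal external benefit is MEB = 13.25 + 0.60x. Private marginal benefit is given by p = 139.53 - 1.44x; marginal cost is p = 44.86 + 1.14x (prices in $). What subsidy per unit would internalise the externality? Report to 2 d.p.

subsidy = $45.95 per unit

Social marginal benefit = demand + MEB = 152.78 - 0.84x.
Set SMB = MC: 152.78 - 0.84x = 44.86 + 1.14x → x* = 54.5051.
The Pigouvian subsidy equals MEB at x*: 13.25 + 0.60×54.5051 = 45.9531.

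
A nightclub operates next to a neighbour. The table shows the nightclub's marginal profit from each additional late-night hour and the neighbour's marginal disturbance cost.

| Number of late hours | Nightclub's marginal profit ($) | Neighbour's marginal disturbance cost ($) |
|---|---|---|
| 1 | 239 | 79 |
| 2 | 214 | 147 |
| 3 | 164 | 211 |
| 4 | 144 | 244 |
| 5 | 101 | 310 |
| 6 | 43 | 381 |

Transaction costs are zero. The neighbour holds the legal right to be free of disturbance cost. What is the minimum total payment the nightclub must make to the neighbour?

Efficient level: marginal profit ≥ marginal disturbance cost through level 2, so k* = 2.
With the neighbour holding the right, the nightclub must at least compensate total damage at k*: 79 + 147 = 226.

$226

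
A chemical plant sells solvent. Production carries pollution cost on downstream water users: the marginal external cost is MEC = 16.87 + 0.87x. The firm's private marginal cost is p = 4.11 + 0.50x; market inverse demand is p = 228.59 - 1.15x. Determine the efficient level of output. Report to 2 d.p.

Social marginal cost = private MC + MEC = 20.98 + 1.37x.
Set SMC = demand: 20.98 + 1.37x = 228.59 - 1.15x → x* = 82.3849.

x* = 82.38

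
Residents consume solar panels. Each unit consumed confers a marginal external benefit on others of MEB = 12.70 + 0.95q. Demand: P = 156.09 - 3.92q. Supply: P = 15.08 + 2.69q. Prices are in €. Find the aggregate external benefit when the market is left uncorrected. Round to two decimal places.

Market equilibrium (private): 15.08 + 2.69q = 156.09 - 3.92q → q_m = 21.3328.
Total external benefit = ∫₀^{q_m} (12.70 + 0.95q) dq = 12.70×21.3328 + ½×0.95×21.3328² = 487.0935.

€487.09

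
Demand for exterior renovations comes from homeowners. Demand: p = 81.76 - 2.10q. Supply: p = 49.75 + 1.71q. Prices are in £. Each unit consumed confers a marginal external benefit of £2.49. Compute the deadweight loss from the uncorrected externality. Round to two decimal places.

Market equilibrium (private): 49.75 + 1.71q = 81.76 - 2.10q → q_m = 8.4016.
Social marginal benefit = demand + MEB = 84.25 - 2.10q.
Set SMB = MC: 84.25 - 2.10q = 49.75 + 1.71q → q* = 9.0551.
Height of the DWL triangle at q_m is SMB(q_m) − MC(q_m) = MEB(q_m) = 2.4900.
DWL = ½ × 0.6535 × 2.4900 = 0.8136.

DWL = £0.81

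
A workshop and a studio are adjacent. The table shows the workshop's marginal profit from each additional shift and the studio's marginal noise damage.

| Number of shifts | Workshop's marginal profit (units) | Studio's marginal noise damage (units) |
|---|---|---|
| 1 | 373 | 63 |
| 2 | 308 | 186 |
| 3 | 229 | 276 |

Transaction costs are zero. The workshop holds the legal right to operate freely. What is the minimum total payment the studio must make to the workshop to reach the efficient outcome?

229

Left alone the workshop would choose level 3 (marginal profit stays positive).
Efficient level: k* = 2 (marginal profit ≥ marginal noise damage through 2).
The studio must at least cover the workshop's forgone profit from cutting 3→2: 229 = 229.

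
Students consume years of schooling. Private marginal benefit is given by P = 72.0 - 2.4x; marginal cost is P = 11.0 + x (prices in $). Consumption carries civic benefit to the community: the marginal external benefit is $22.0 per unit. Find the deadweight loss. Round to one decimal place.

DWL = $71.2

Market equilibrium (private): 11.0 + x = 72.0 - 2.4x → x_m = 17.9412.
Social marginal benefit = demand + MEB = 94.0 - 2.4x.
Set SMB = MC: 94.0 - 2.4x = 11.0 + x → x* = 24.4118.
Height of the DWL triangle at x_m is SMB(x_m) − MC(x_m) = MEB(x_m) = 22.0000.
DWL = ½ × 6.4706 × 22.0000 = 71.1766.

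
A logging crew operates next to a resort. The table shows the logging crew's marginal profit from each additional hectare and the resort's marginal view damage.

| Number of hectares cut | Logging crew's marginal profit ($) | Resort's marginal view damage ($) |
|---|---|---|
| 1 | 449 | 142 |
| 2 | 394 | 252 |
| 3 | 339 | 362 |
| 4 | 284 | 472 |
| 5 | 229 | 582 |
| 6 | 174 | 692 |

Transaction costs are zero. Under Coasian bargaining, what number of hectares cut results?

Bargaining reaches the level where marginal profit last exceeds marginal view damage.
That holds through level 2 (394 ≥ 252) but not at 3 (339 < 362).

2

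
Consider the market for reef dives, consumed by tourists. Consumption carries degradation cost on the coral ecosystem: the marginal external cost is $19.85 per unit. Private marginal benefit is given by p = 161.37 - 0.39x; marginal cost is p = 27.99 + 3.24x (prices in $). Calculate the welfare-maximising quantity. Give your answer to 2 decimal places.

x* = 31.28

Social marginal benefit = demand − MEC = 141.52 - 0.39x.
Set SMB = MC: 141.52 - 0.39x = 27.99 + 3.24x → x* = 31.2755.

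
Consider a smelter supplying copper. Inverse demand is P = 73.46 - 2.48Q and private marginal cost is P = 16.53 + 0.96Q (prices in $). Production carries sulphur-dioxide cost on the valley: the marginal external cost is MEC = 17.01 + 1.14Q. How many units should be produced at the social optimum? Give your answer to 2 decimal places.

Social marginal cost = private MC + MEC = 33.54 + 2.10Q.
Set SMC = demand: 33.54 + 2.10Q = 73.46 - 2.48Q → Q* = 8.7162.

Q* = 8.72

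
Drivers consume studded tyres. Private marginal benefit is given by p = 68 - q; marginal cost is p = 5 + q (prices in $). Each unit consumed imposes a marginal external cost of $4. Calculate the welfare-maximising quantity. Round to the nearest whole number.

Social marginal benefit = demand − MEC = 64 - q.
Set SMB = MC: 64 - q = 5 + q → q* = 29.5000.

q* = 30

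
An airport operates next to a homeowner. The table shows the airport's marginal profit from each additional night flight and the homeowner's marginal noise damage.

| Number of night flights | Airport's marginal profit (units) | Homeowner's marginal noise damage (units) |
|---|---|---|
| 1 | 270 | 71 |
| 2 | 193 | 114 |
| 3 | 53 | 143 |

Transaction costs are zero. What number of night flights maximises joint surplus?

Bargaining reaches the level where marginal profit last exceeds marginal noise damage.
That holds through level 2 (193 ≥ 114) but not at 3 (53 < 143).

2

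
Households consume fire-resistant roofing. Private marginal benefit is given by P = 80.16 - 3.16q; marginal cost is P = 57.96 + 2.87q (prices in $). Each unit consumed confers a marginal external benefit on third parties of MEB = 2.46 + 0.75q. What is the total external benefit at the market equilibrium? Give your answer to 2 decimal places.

Market equilibrium (private): 57.96 + 2.87q = 80.16 - 3.16q → q_m = 3.6816.
Total external benefit = ∫₀^{q_m} (2.46 + 0.75q) dq = 2.46×3.6816 + ½×0.75×3.6816² = 14.1396.

$14.14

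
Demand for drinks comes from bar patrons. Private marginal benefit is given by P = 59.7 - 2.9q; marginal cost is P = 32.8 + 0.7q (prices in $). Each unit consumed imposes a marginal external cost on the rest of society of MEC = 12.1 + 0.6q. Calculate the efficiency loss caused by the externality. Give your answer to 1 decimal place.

DWL = $32.7

Market equilibrium (private): 32.8 + 0.7q = 59.7 - 2.9q → q_m = 7.4722.
Social marginal benefit = demand − MEC = 47.6 - 3.5q.
Set SMB = MC: 47.6 - 3.5q = 32.8 + 0.7q → q* = 3.5238.
Between q* and q_m the wedge MC − SMB runs linearly from 0 to MEC(q_m), so the loss is a triangle.
DWL = ½ × 3.9484 × 16.5833 = 32.7388.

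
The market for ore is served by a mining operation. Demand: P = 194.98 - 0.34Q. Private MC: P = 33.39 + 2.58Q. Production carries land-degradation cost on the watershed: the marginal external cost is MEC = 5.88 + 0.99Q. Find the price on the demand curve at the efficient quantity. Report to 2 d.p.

P = 181.44

Social marginal cost = private MC + MEC = 39.27 + 3.57Q.
Set SMC = demand: 39.27 + 3.57Q = 194.98 - 0.34Q → Q* = 39.8235.
Consumer price on the demand curve at Q*: 194.98 − 0.34×39.8235 = 181.4400.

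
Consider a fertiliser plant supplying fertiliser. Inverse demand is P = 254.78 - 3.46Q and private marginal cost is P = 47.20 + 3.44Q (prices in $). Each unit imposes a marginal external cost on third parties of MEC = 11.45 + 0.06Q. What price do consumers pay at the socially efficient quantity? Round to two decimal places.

Social marginal cost = private MC + MEC = 58.65 + 3.50Q.
Set SMC = demand: 58.65 + 3.50Q = 254.78 - 3.46Q → Q* = 28.1796.
Consumer price on the demand curve at Q*: 254.78 − 3.46×28.1796 = 157.2786.

P = $157.28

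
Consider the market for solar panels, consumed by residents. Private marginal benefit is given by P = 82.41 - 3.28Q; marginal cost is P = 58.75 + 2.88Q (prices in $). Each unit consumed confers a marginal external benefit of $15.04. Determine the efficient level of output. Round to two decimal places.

Social marginal benefit = demand + MEB = 97.45 - 3.28Q.
Set SMB = MC: 97.45 - 3.28Q = 58.75 + 2.88Q → Q* = 6.2825.

Q* = 6.28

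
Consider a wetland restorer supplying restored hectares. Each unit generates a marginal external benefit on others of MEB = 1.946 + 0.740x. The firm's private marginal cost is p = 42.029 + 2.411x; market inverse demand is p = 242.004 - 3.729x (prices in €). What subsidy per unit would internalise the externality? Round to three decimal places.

subsidy = €29.617 per unit

Social marginal cost = private MC − MEB = 40.083 + 1.671x.
Set SMC = demand: 40.083 + 1.671x = 242.004 - 3.729x → x* = 37.3928.
The Pigouvian subsidy equals MEB at x*: 1.946 + 0.740×37.3928 = 29.6167.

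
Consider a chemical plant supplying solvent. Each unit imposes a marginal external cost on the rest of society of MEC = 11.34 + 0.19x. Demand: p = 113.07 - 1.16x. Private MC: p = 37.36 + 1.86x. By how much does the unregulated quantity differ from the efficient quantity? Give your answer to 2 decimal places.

5.02 units

Market equilibrium (private): 37.36 + 1.86x = 113.07 - 1.16x → x_m = 25.0695.
Social marginal cost = private MC + MEC = 48.70 + 2.05x.
Set SMC = demand: 48.70 + 2.05x = 113.07 - 1.16x → x* = 20.0530.
Gap = |25.0695 − 20.0530| = 5.0165.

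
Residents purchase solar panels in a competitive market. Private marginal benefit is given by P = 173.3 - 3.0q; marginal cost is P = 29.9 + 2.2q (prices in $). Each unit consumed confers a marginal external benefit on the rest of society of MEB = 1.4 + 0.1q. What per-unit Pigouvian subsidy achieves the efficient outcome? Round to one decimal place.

Social marginal benefit = demand + MEB = 174.7 - 2.9q.
Set SMB = MC: 174.7 - 2.9q = 29.9 + 2.2q → q* = 28.3922.
The Pigouvian subsidy equals MEB at q*: 1.4 + 0.1×28.3922 = 4.2392.

subsidy = $4.2 per unit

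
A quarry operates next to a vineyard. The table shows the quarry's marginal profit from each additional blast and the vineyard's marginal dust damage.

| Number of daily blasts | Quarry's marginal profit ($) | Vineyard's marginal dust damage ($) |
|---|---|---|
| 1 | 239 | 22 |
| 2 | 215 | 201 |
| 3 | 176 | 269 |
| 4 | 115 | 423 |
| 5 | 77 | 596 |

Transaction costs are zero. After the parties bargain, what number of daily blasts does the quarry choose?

2

Bargaining reaches the level where marginal profit last exceeds marginal dust damage.
That holds through level 2 (215 ≥ 201) but not at 3 (176 < 269).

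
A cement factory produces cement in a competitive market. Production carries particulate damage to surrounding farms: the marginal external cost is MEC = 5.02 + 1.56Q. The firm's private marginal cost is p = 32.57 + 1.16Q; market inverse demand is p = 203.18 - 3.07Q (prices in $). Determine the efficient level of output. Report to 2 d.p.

Social marginal cost = private MC + MEC = 37.59 + 2.72Q.
Set SMC = demand: 37.59 + 2.72Q = 203.18 - 3.07Q → Q* = 28.5993.

Q* = 28.60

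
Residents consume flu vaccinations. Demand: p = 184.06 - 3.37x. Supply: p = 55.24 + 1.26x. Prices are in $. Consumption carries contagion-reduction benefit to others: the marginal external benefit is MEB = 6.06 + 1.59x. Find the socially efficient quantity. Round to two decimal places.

Social marginal benefit = demand + MEB = 190.12 - 1.78x.
Set SMB = MC: 190.12 - 1.78x = 55.24 + 1.26x → x* = 44.3684.

x* = 44.37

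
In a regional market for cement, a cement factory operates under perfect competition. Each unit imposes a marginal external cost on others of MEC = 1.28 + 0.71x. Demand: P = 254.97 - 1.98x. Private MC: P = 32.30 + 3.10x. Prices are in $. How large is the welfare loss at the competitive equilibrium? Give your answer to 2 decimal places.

Market equilibrium (private): 32.30 + 3.10x = 254.97 - 1.98x → x_m = 43.8327.
Social marginal cost = private MC + MEC = 33.58 + 3.81x.
Set SMC = demand: 33.58 + 3.81x = 254.97 - 1.98x → x* = 38.2366.
The loss is the area between SMC and demand from x* to x_m; with linear curves that's a triangle of height MEC(x_m).
DWL = ½ × 5.5961 × 32.4012 = 90.6602.

DWL = $90.66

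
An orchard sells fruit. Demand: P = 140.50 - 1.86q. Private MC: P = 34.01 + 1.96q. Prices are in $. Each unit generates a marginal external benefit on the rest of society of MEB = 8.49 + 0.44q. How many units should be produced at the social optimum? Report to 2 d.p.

Social marginal cost = private MC − MEB = 25.52 + 1.52q.
Set SMC = demand: 25.52 + 1.52q = 140.50 - 1.86q → q* = 34.0178.

q* = 34.02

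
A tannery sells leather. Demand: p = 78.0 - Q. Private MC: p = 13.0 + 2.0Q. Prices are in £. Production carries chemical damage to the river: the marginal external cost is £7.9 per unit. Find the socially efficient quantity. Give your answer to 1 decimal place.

Social marginal cost = private MC + MEC = 20.9 + 2.0Q.
Set SMC = demand: 20.9 + 2.0Q = 78.0 - Q → Q* = 19.0333.

Q* = 19.0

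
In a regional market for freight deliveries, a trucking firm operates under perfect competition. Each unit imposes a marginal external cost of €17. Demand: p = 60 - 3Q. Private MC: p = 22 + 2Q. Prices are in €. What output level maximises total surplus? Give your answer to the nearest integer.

Social marginal cost = private MC + MEC = 39 + 2Q.
Set SMC = demand: 39 + 2Q = 60 - 3Q → Q* = 4.2000.

Q* = 4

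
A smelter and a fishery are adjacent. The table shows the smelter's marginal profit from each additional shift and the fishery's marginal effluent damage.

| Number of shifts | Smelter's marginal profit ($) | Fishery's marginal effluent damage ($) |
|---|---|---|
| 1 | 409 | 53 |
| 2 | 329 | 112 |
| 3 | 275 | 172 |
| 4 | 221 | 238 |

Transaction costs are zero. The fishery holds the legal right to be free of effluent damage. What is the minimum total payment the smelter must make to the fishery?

$337

Efficient level: marginal profit ≥ marginal effluent damage through level 3, so k* = 3.
With the fishery holding the right, the smelter must at least compensate total damage at k*: 53 + 112 + 172 = 337.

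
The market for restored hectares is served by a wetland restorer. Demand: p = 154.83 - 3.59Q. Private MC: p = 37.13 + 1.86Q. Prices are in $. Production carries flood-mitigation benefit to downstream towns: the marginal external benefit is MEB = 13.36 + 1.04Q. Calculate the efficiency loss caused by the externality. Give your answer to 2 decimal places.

Market equilibrium (private): 37.13 + 1.86Q = 154.83 - 3.59Q → Q_m = 21.5963.
Social marginal cost = private MC − MEB = 23.77 + 0.82Q.
Set SMC = demand: 23.77 + 0.82Q = 154.83 - 3.59Q → Q* = 29.7188.
The loss is the area between SMC and demand from Q* to Q_m; with linear curves that's a triangle of height MEB(Q_m).
DWL = ½ × 8.1225 × 35.8202 = 145.4748.

DWL = $145.47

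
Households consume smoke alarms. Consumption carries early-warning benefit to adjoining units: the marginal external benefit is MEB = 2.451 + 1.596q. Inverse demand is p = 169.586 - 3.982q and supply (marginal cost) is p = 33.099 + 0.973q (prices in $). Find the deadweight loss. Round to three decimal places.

Market equilibrium (private): 33.099 + 0.973q = 169.586 - 3.982q → q_m = 27.5453.
Social marginal benefit = demand + MEB = 172.037 - 2.386q.
Set SMB = MC: 172.037 - 2.386q = 33.099 + 0.973q → q* = 41.3629.
Between q* and q_m the wedge SMB − MC runs linearly from 0 to MEB(q_m), so the loss is a triangle.
DWL = ½ × 13.8176 × 46.4133 = 320.6602.

DWL = $320.660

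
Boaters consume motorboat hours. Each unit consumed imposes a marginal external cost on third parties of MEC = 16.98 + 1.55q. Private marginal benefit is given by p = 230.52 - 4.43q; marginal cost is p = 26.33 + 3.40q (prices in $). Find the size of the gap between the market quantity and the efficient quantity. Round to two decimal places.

Market equilibrium (private): 26.33 + 3.40q = 230.52 - 4.43q → q_m = 26.0779.
Social marginal benefit = demand − MEC = 213.54 - 5.98q.
Set SMB = MC: 213.54 - 5.98q = 26.33 + 3.40q → q* = 19.9584.
Gap = |26.0779 − 19.9584| = 6.1195.

6.12 units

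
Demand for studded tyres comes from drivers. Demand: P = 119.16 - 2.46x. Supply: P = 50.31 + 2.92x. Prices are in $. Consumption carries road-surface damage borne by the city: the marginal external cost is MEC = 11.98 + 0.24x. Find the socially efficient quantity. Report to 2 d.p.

x* = 10.12

Social marginal benefit = demand − MEC = 107.18 - 2.70x.
Set SMB = MC: 107.18 - 2.70x = 50.31 + 2.92x → x* = 10.1192.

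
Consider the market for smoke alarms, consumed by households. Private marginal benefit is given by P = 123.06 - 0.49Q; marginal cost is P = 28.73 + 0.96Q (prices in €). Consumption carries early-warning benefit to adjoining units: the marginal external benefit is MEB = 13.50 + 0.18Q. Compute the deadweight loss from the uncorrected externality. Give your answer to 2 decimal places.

DWL = €250.21

Market equilibrium (private): 28.73 + 0.96Q = 123.06 - 0.49Q → Q_m = 65.0552.
Social marginal benefit = demand + MEB = 136.56 - 0.31Q.
Set SMB = MC: 136.56 - 0.31Q = 28.73 + 0.96Q → Q* = 84.9055.
The welfare-loss triangle has base |Q_m − Q*| and height MEB(Q_m) (the vertical gap between SMB and MC is zero at Q* and MEB at Q_m).
DWL = ½ × 19.8503 × 25.2099 = 250.2120.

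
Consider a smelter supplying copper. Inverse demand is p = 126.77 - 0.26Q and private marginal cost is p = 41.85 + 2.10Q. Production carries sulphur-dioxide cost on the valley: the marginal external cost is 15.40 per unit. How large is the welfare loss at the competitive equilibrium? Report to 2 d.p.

Market equilibrium (private): 41.85 + 2.10Q = 126.77 - 0.26Q → Q_m = 35.9831.
Social marginal cost = private MC + MEC = 57.25 + 2.10Q.
Set SMC = demand: 57.25 + 2.10Q = 126.77 - 0.26Q → Q* = 29.4576.
Height of the DWL triangle at Q_m is SMC(Q_m) − demand(Q_m) = MEC(Q_m) = 15.4000.
DWL = ½ × 6.5255 × 15.4000 = 50.2464.

DWL = 50.25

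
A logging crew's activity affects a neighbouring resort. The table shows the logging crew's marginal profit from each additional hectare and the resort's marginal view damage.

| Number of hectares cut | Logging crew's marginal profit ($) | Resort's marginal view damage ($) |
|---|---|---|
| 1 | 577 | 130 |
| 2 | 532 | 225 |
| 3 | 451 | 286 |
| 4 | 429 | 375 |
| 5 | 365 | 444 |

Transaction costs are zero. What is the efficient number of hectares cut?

4

Bargaining reaches the level where marginal profit last exceeds marginal view damage.
That holds through level 4 (429 ≥ 375) but not at 5 (365 < 444).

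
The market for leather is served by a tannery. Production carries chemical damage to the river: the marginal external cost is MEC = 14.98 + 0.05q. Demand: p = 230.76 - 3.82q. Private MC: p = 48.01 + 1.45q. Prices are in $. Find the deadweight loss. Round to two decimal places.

DWL = $26.26

Market equilibrium (private): 48.01 + 1.45q = 230.76 - 3.82q → q_m = 34.6774.
Social marginal cost = private MC + MEC = 62.99 + 1.50q.
Set SMC = demand: 62.99 + 1.50q = 230.76 - 3.82q → q* = 31.5357.
Height of the DWL triangle at q_m is SMC(q_m) − demand(q_m) = MEC(q_m) = 16.7139.
DWL = ½ × 3.1417 × 16.7139 = 26.2550.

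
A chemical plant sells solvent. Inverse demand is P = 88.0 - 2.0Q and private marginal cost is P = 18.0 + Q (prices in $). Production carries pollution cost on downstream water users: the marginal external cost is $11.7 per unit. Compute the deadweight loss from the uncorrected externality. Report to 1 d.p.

Market equilibrium (private): 18.0 + Q = 88.0 - 2.0Q → Q_m = 23.3333.
Social marginal cost = private MC + MEC = 29.7 + Q.
Set SMC = demand: 29.7 + Q = 88.0 - 2.0Q → Q* = 19.4333.
The welfare-loss triangle has base |Q_m − Q*| and height MEC(Q_m) (the vertical gap between SMC and demand is zero at Q* and MEC at Q_m).
DWL = ½ × 3.9000 × 11.7000 = 22.8150.

DWL = $22.8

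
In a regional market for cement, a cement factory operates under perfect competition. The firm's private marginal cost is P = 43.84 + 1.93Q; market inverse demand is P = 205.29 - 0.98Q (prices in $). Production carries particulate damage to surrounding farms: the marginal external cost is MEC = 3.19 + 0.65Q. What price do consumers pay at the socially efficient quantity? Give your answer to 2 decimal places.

Social marginal cost = private MC + MEC = 47.03 + 2.58Q.
Set SMC = demand: 47.03 + 2.58Q = 205.29 - 0.98Q → Q* = 44.4551.
Consumer price on the demand curve at Q*: 205.29 − 0.98×44.4551 = 161.7240.

P = $161.72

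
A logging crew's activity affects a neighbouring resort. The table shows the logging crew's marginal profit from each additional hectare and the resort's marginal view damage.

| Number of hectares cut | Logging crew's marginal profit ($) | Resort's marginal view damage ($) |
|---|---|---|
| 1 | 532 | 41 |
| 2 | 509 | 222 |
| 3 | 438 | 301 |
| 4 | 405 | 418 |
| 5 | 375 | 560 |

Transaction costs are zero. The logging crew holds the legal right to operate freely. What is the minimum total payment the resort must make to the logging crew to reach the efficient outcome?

$780

Left alone the logging crew would choose level 5 (marginal profit stays positive).
Efficient level: k* = 3 (marginal profit ≥ marginal view damage through 3).
The resort must at least cover the logging crew's forgone profit from cutting 5→3: 405 + 375 = 780.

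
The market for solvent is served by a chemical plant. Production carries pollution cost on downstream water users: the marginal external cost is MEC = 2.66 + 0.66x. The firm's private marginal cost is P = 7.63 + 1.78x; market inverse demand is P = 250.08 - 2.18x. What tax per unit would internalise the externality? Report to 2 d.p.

Social marginal cost = private MC + MEC = 10.29 + 2.44x.
Set SMC = demand: 10.29 + 2.44x = 250.08 - 2.18x → x* = 51.9026.
The Pigouvian tax equals MEC at x*: 2.66 + 0.66×51.9026 = 36.9157.

tax = 36.92 per unit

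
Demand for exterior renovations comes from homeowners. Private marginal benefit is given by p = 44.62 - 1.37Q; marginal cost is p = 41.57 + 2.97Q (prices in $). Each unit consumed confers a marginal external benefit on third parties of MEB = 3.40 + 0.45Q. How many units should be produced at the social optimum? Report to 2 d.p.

Social marginal benefit = demand + MEB = 48.02 - 0.92Q.
Set SMB = MC: 48.02 - 0.92Q = 41.57 + 2.97Q → Q* = 1.6581.

Q* = 1.66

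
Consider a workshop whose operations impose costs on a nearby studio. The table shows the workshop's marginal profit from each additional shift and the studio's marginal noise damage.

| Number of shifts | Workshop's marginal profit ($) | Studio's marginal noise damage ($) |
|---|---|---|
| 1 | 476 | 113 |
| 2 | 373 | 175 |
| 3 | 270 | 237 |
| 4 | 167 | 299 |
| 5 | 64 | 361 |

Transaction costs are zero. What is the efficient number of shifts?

3

Bargaining reaches the level where marginal profit last exceeds marginal noise damage.
That holds through level 3 (270 ≥ 237) but not at 4 (167 < 299).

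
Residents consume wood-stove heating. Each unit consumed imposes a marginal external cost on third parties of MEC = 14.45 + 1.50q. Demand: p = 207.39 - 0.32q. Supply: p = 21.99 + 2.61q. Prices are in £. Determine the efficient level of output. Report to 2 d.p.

q* = 38.59

Social marginal benefit = demand − MEC = 192.94 - 1.82q.
Set SMB = MC: 192.94 - 1.82q = 21.99 + 2.61q → q* = 38.5892.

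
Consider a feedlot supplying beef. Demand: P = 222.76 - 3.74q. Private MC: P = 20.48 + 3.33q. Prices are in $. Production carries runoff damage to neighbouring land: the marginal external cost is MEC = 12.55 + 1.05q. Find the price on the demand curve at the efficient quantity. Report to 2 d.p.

Social marginal cost = private MC + MEC = 33.03 + 4.38q.
Set SMC = demand: 33.03 + 4.38q = 222.76 - 3.74q → q* = 23.3658.
Consumer price on the demand curve at q*: 222.76 − 3.74×23.3658 = 135.3719.

P = $135.37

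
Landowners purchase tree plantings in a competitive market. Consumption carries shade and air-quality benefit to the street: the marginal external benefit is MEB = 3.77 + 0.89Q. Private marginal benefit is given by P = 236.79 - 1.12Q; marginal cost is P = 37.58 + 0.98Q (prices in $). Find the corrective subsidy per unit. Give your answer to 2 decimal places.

subsidy = $153.07 per unit

Social marginal benefit = demand + MEB = 240.56 - 0.23Q.
Set SMB = MC: 240.56 - 0.23Q = 37.58 + 0.98Q → Q* = 167.7521.
The Pigouvian subsidy equals MEB at Q*: 3.77 + 0.89×167.7521 = 153.0694.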